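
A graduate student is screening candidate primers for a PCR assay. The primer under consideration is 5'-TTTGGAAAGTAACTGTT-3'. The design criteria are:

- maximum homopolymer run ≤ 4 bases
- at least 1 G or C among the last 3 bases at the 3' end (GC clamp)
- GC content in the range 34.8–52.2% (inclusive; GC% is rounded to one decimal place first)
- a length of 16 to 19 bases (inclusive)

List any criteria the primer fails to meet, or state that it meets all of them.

Fails: GC content.

Base counts: A=5, T=7, G=4, C=1 (length 17).
homopolymer run: longest run = 3 ✓
GC clamp: 3' end GTT has 1 G/C ✓
GC content: GC 5/17 = 29.4%, outside 34.8–52.2% ✗
length: length 17 ✓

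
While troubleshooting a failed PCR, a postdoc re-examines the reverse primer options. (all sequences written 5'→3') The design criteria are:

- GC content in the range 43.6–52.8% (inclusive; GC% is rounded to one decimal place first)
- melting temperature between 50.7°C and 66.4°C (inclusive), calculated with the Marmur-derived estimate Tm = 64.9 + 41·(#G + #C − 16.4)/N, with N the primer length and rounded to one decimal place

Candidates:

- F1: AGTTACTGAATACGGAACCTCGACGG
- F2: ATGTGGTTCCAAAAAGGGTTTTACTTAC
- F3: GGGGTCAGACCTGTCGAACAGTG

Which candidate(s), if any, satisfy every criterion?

F1 only.

F1 (26 nt, A=8 T=5 G=7 C=6): GC 13/26 = 50.0% ✓; Tm = 64.9 + 41·(13 − 16.4)/26 = 59.5°C ✓ — passes.
F2 (28 nt, A=8 T=10 G=6 C=4): GC 10/28 = 35.7%, outside 43.6–52.8% ✗; Tm = 64.9 + 41·(10 − 16.4)/28 = 55.5°C ✓ — fails.
F3 (23 nt, A=5 T=4 G=9 C=5): GC 14/23 = 60.9%, outside 43.6–52.8% ✗; Tm = 64.9 + 41·(14 − 16.4)/23 = 60.6°C ✓ — fails.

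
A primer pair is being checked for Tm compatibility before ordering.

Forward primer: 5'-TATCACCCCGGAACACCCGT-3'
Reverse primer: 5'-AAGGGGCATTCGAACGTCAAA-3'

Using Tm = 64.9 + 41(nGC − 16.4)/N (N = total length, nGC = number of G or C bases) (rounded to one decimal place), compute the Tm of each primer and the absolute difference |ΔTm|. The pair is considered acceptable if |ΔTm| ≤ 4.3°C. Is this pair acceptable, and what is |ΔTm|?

Forward: G+C = 12, N = 20 → Tm = 64.9 + 41·(12 − 16.4)/20 = 55.9°C.
Reverse: G+C = 10, N = 21 → Tm = 64.9 + 41·(10 − 16.4)/21 = 52.4°C.
|ΔTm| = |55.9 − 52.4| = 3.5°C, ≤ 4.3°C.

|ΔTm| = 3.5°C; the pair is acceptable.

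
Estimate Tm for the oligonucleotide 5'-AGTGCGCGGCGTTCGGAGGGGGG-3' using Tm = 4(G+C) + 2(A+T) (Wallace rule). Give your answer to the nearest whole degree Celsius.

82°C

Base counts: A=2, T=3, G=14, C=4 (length 23).
Tm = 2·(2+3) + 4·(14+4) = 2·5 + 4·18 = 10 + 72 = 82°C.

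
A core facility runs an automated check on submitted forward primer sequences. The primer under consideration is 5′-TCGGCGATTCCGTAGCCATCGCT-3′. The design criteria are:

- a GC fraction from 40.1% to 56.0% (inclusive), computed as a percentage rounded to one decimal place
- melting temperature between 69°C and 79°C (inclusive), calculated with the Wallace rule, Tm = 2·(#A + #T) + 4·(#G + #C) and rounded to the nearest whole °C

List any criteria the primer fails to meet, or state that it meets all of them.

Fails: GC content.

Base counts: A=3, T=6, G=6, C=8 (length 23).
GC content: GC 14/23 = 60.9%, outside 40.1–56.0% ✗
Tm: Tm = 2·9 + 4·14 = 74°C ✓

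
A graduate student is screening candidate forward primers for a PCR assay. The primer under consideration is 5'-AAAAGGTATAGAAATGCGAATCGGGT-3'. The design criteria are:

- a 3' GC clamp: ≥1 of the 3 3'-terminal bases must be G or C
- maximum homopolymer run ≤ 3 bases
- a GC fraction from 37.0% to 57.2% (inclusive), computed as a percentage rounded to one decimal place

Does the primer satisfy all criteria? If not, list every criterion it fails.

Base counts: A=11, T=5, G=8, C=2 (length 26).
GC clamp: 3' end GGT has 2 G/C ✓
homopolymer run: longest run = 4, exceeds 3 ✗
GC content: GC 10/26 = 38.5% ✓

Fails: homopolymer run.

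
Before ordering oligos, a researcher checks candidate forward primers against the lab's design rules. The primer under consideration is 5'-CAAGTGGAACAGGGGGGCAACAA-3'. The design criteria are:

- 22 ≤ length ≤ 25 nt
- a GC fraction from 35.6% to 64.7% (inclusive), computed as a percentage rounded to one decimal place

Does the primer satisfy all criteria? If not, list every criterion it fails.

Base counts: A=9, T=1, G=9, C=4 (length 23).
length: length 23 ✓
GC content: GC 13/23 = 56.5% ✓

Meets all criteria.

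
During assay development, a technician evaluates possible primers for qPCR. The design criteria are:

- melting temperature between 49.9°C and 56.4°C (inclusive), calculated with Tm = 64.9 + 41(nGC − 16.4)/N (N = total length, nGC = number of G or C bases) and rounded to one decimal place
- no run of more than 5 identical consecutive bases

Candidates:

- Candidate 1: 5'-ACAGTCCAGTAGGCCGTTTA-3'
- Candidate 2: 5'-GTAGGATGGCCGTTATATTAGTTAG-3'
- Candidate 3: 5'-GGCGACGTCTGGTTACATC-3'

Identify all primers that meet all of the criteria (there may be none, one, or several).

Candidate 1, Candidate 2 and Candidate 3.

Candidate 1 (20 nt, A=5 T=5 G=5 C=5): Tm = 64.9 + 41·(10 − 16.4)/20 = 51.8°C ✓; longest run = 3 ✓ — passes.
Candidate 2 (25 nt, A=6 T=9 G=8 C=2): Tm = 64.9 + 41·(10 − 16.4)/25 = 54.4°C ✓; longest run = 2 ✓ — passes.
Candidate 3 (19 nt, A=3 T=5 G=6 C=5): Tm = 64.9 + 41·(11 − 16.4)/19 = 53.2°C ✓; longest run = 2 ✓ — passes.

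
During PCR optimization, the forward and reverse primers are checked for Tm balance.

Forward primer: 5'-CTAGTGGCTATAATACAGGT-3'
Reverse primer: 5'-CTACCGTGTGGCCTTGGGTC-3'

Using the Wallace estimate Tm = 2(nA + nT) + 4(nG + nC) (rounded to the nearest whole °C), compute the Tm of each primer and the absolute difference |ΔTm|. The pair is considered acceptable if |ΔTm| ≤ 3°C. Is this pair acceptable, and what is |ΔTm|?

Forward: A=6 T=6 G=5 C=3 → Tm = 2·12 + 4·8 = 56°C.
Reverse: A=1 T=6 G=7 C=6 → Tm = 2·7 + 4·13 = 66°C.
|ΔTm| = |56 − 66| = 10°C, > 3°C.

|ΔTm| = 10°C; the pair is not acceptable.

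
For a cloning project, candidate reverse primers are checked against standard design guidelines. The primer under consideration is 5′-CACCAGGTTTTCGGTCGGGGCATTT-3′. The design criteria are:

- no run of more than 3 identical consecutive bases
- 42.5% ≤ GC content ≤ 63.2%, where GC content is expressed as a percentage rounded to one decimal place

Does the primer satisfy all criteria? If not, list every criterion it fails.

Fails: homopolymer run.

Base counts: A=3, T=8, G=8, C=6 (length 25).
homopolymer run: longest run = 4, exceeds 3 ✗
GC content: GC 14/25 = 56.0% ✓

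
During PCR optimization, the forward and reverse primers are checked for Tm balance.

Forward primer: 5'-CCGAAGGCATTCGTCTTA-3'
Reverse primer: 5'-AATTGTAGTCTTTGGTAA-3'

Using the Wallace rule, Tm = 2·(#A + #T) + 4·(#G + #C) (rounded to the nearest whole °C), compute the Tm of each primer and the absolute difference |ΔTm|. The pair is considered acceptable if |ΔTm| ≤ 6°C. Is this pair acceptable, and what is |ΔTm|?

Forward: A=4 T=5 G=4 C=5 → Tm = 2·9 + 4·9 = 54°C.
Reverse: A=5 T=8 G=4 C=1 → Tm = 2·13 + 4·5 = 46°C.
|ΔTm| = |54 − 46| = 8°C, > 6°C.

|ΔTm| = 8°C; the pair is not acceptable.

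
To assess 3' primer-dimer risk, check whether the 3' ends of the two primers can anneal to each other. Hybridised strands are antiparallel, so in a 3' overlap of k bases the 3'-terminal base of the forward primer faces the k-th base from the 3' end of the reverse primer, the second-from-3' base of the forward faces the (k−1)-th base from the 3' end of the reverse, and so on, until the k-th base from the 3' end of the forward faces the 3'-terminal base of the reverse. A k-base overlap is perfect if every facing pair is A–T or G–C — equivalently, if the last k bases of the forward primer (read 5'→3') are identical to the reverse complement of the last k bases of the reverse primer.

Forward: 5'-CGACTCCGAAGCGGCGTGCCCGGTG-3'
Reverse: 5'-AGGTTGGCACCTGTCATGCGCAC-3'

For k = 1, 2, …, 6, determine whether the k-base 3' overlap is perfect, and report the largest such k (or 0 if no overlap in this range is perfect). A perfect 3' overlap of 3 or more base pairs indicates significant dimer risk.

Longest perfect overlap: 3 complementary base pairs; significant dimer risk (threshold 3).

Last 6 bases (5'→3') — forward …CCGGTG, reverse …GCGCAC.
Reverse complement of the reverse primer's last 6 bases: GTGCGC; its first k bases are the reverse complement of the reverse primer's last k bases, so a perfect k-base overlap needs the forward primer's last k bases to equal them.
Comparing (forward last k vs required): k=1: G vs G ✓; k=2: TG vs GT ✗; k=3: GTG vs GTG ✓; k=4: GGTG vs GTGC ✗; k=5: CGGTG vs GTGCG ✗; k=6: CCGGTG vs GTGCGC ✗.
Perfect overlaps at k = 1, 3; the largest is 3.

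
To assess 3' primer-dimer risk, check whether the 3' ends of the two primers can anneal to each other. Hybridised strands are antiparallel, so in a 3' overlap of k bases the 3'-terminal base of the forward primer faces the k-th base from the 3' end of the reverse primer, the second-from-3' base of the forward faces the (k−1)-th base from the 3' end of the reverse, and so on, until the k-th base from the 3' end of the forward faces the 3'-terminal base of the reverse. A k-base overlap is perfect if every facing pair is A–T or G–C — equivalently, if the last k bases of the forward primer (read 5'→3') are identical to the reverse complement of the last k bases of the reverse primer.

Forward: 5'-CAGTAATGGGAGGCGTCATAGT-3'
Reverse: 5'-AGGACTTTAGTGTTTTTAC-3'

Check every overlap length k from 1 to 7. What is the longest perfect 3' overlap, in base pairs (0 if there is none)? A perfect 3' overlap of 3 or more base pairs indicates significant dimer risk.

Last 7 bases (5'→3') — forward …TCATAGT, reverse …TTTTTAC.
Reverse complement of the reverse primer's last 7 bases: GTAAAAA; its first k bases are the reverse complement of the reverse primer's last k bases, so a perfect k-base overlap needs the forward primer's last k bases to equal them.
Comparing (forward last k vs required): k=1: T vs G ✗; k=2: GT vs GT ✓; k=3: AGT vs GTA ✗; k=4: TAGT vs GTAA ✗; k=5: ATAGT vs GTAAA ✗; k=6: CATAGT vs GTAAAA ✗; k=7: TCATAGT vs GTAAAAA ✗.
Only k = 2 is perfect, so the longest perfect 3' overlap is 2.

Longest perfect overlap: 2 complementary base pairs; below the dimer-risk threshold (threshold 3).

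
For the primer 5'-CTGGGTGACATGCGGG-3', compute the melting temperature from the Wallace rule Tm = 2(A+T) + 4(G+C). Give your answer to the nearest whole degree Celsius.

54°C

Base counts: A=2, T=3, G=8, C=3 (length 16).
Tm = 2·(2+3) + 4·(8+3) = 2·5 + 4·11 = 10 + 44 = 54°C.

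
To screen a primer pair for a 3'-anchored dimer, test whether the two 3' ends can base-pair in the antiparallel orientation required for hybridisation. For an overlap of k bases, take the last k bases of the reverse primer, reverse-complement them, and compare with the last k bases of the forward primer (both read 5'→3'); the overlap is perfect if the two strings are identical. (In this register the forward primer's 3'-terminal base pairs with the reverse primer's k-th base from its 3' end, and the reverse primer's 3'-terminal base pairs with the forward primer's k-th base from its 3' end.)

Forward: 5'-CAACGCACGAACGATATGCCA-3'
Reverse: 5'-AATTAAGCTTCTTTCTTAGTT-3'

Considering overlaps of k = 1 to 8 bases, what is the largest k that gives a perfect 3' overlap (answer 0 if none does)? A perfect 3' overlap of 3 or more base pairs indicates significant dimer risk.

Last 8 bases (5'→3') — forward …ATATGCCA, reverse …TCTTAGTT.
Reverse complement of the reverse primer's last 8 bases: AACTAAGA; its first k bases are the reverse complement of the reverse primer's last k bases, so a perfect k-base overlap needs the forward primer's last k bases to equal them.
Comparing (forward last k vs required): k=1: A vs A ✓; k=2: CA vs AA ✗; k=3: CCA vs AAC ✗; k=4: GCCA vs AACT ✗; k=5: TGCCA vs AACTA ✗; k=6: ATGCCA vs AACTAA ✗; k=7: TATGCCA vs AACTAAG ✗; k=8: ATATGCCA vs AACTAAGA ✗.
Only k = 1 is perfect, so the longest perfect 3' overlap is 1.

Longest perfect overlap: 1 complementary base pair; below the dimer-risk threshold (threshold 3).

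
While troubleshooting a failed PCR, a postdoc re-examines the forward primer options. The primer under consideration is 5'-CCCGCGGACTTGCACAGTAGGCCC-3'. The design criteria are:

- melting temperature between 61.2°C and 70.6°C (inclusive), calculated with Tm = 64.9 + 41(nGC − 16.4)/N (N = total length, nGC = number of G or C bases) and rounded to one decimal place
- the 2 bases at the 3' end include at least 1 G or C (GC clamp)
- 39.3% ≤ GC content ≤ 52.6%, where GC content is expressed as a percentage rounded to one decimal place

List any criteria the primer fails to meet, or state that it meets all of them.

Base counts: A=4, T=3, G=7, C=10 (length 24).
Tm: Tm = 64.9 + 41·(17 − 16.4)/24 = 65.9°C ✓
GC clamp: 3' end CC has 2 G/C ✓
GC content: GC 17/24 = 70.8%, outside 39.3–52.6% ✗

Fails: GC content.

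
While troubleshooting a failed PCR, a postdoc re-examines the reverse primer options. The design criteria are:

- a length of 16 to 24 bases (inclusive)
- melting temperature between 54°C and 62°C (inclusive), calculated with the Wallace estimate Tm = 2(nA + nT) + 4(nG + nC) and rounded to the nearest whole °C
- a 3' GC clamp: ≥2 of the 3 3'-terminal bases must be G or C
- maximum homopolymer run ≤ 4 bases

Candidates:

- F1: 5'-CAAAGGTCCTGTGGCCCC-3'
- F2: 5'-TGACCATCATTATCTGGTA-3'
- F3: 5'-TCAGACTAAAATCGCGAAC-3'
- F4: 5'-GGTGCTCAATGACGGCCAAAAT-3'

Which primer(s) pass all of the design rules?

F1 only.

F1 (18 nt, A=3 T=3 G=5 C=7): length 18 ✓; Tm = 2·6 + 4·12 = 60°C ✓; 3' end CCC has 3 G/C ✓; longest run = 4 ✓ — passes.
F2 (19 nt, A=5 T=7 G=3 C=4): length 19 ✓; Tm = 2·12 + 4·7 = 52°C, outside 54–62°C ✗; 3' end GTA has 1 G/C, need ≥2 ✗; longest run = 2 ✓ — fails.
F3 (19 nt, A=8 T=3 G=3 C=5): length 19 ✓; Tm = 2·11 + 4·8 = 54°C ✓; 3' end AAC has 1 G/C, need ≥2 ✗; longest run = 4 ✓ — fails.
F4 (22 nt, A=7 T=4 G=6 C=5): length 22 ✓; Tm = 2·11 + 4·11 = 66°C, outside 54–62°C ✗; 3' end AAT has 0 G/C, need ≥2 ✗; longest run = 4 ✓ — fails.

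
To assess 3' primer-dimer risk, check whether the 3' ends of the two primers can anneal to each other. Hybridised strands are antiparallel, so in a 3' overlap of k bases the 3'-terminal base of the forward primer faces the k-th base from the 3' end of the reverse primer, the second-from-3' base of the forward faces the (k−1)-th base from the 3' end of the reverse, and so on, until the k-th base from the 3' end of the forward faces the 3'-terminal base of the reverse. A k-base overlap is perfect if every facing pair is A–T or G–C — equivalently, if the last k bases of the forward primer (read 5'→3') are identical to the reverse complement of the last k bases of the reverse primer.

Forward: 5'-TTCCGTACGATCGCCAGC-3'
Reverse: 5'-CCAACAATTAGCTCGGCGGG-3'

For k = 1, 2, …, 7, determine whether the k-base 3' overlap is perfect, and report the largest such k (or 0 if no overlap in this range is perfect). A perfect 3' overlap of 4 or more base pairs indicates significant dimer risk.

Longest perfect overlap: 1 complementary base pair; below the dimer-risk threshold (threshold 4).

Last 7 bases (5'→3') — forward …CGCCAGC, reverse …CGGCGGG.
Reverse complement of the reverse primer's last 7 bases: CCCGCCG; its first k bases are the reverse complement of the reverse primer's last k bases, so a perfect k-base overlap needs the forward primer's last k bases to equal them.
Comparing (forward last k vs required): k=1: C vs C ✓; k=2: GC vs CC ✗; k=3: AGC vs CCC ✗; k=4: CAGC vs CCCG ✗; k=5: CCAGC vs CCCGC ✗; k=6: GCCAGC vs CCCGCC ✗; k=7: CGCCAGC vs CCCGCCG ✗.
Only k = 1 is perfect, so the longest perfect 3' overlap is 1.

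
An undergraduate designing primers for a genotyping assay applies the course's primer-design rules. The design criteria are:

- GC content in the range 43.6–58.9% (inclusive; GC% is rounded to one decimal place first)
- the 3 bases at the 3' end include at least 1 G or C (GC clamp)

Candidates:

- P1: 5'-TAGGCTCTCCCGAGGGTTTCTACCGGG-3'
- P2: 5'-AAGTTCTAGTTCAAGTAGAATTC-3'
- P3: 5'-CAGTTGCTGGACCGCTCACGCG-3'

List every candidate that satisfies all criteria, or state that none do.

None of the candidates satisfy all criteria.

P1 (27 nt, A=3 T=7 G=9 C=8): GC 17/27 = 63.0%, outside 43.6–58.9% ✗; 3' end GGG has 3 G/C ✓ — fails.
P2 (23 nt, A=8 T=8 G=4 C=3): GC 7/23 = 30.4%, outside 43.6–58.9% ✗; 3' end TTC has 1 G/C ✓ — fails.
P3 (22 nt, A=3 T=4 G=7 C=8): GC 15/22 = 68.2%, outside 43.6–58.9% ✗; 3' end GCG has 3 G/C ✓ — fails.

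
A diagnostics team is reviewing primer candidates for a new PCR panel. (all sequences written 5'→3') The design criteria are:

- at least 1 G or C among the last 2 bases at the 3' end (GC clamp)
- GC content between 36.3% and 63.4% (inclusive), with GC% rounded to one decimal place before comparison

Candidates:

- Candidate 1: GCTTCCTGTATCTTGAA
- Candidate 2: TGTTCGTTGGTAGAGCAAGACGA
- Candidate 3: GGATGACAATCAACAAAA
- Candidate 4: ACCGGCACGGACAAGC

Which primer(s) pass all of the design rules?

Candidate 1 (17 nt, A=3 T=7 G=3 C=4): 3' end AA has 0 G/C, need ≥1 ✗; GC 7/17 = 41.2% ✓ — fails.
Candidate 2 (23 nt, A=6 T=6 G=8 C=3): 3' end GA has 1 G/C ✓; GC 11/23 = 47.8% ✓ — passes.
Candidate 3 (18 nt, A=10 T=2 G=3 C=3): 3' end AA has 0 G/C, need ≥1 ✗; GC 6/18 = 33.3%, outside 36.3–63.4% ✗ — fails.
Candidate 4 (16 nt, A=5 T=0 G=5 C=6): 3' end GC has 2 G/C ✓; GC 11/16 = 68.8%, outside 36.3–63.4% ✗ — fails.

Candidate 2 only.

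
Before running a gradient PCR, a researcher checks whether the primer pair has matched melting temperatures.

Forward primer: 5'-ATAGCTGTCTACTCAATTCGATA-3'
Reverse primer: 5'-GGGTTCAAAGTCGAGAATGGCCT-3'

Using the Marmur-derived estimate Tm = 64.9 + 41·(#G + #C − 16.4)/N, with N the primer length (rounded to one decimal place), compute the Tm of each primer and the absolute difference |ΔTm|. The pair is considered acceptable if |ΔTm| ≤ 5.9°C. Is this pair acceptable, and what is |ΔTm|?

Forward: G+C = 8, N = 23 → Tm = 64.9 + 41·(8 − 16.4)/23 = 49.9°C.
Reverse: G+C = 12, N = 23 → Tm = 64.9 + 41·(12 − 16.4)/23 = 57.1°C.
|ΔTm| = |49.9 − 57.1| = 7.2°C, > 5.9°C.

|ΔTm| = 7.2°C; the pair is not acceptable.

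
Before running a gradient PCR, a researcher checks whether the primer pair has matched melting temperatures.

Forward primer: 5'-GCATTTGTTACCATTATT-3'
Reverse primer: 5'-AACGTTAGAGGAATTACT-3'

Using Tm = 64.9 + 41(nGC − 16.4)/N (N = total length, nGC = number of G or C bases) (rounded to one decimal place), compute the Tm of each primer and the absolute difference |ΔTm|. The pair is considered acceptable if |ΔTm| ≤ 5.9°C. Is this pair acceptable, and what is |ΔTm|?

|ΔTm| = 2.3°C; the pair is acceptable.

Forward: G+C = 5, N = 18 → Tm = 64.9 + 41·(5 − 16.4)/18 = 38.9°C.
Reverse: G+C = 6, N = 18 → Tm = 64.9 + 41·(6 − 16.4)/18 = 41.2°C.
|ΔTm| = |38.9 − 41.2| = 2.3°C, ≤ 5.9°C.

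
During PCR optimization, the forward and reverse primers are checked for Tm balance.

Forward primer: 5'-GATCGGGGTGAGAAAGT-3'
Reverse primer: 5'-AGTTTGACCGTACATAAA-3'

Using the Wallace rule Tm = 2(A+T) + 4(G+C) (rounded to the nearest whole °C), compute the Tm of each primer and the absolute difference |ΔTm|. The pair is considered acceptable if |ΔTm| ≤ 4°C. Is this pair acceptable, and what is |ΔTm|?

|ΔTm| = 4°C; the pair is acceptable.

Forward: A=5 T=3 G=8 C=1 → Tm = 2·8 + 4·9 = 52°C.
Reverse: A=7 T=5 G=3 C=3 → Tm = 2·12 + 4·6 = 48°C.
|ΔTm| = |52 − 48| = 4°C, ≤ 4°C.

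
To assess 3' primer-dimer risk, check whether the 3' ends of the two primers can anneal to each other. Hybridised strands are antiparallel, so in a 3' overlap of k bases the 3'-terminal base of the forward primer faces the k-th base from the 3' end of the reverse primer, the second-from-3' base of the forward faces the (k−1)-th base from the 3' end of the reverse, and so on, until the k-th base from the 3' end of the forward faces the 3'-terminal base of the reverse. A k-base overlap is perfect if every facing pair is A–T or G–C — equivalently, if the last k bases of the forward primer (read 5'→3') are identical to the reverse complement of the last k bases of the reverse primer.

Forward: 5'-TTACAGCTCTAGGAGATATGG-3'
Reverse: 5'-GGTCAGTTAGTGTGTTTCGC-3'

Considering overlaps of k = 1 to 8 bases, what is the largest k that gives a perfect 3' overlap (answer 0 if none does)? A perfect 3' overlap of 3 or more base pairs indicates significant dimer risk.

Last 8 bases (5'→3') — forward …AGATATGG, reverse …TGTTTCGC.
Reverse complement of the reverse primer's last 8 bases: GCGAAACA; its first k bases are the reverse complement of the reverse primer's last k bases, so a perfect k-base overlap needs the forward primer's last k bases to equal them.
Comparing (forward last k vs required): k=1: G vs G ✓; k=2: GG vs GC ✗; k=3: TGG vs GCG ✗; k=4: ATGG vs GCGA ✗; k=5: TATGG vs GCGAA ✗; k=6: ATATGG vs GCGAAA ✗; k=7: GATATGG vs GCGAAAC ✗; k=8: AGATATGG vs GCGAAACA ✗.
Only k = 1 is perfect, so the longest perfect 3' overlap is 1.

Longest perfect overlap: 1 complementary base pair; below the dimer-risk threshold (threshold 3).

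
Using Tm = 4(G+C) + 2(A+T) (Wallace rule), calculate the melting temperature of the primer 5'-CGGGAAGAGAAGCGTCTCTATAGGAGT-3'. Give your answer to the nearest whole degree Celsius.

82°C

Base counts: A=8, T=5, G=10, C=4 (length 27).
Tm = 2·(8+5) + 4·(10+4) = 2·13 + 4·14 = 26 + 56 = 82°C.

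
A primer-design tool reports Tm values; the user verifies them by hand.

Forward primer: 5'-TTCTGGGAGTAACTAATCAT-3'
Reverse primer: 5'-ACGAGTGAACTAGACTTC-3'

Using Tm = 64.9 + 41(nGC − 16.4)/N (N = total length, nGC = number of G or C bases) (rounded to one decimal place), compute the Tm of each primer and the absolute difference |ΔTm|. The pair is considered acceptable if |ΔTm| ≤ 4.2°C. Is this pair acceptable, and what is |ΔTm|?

Forward: G+C = 7, N = 20 → Tm = 64.9 + 41·(7 − 16.4)/20 = 45.6°C.
Reverse: G+C = 8, N = 18 → Tm = 64.9 + 41·(8 − 16.4)/18 = 45.8°C.
|ΔTm| = |45.6 − 45.8| = 0.2°C, ≤ 4.2°C.

|ΔTm| = 0.2°C; the pair is acceptable.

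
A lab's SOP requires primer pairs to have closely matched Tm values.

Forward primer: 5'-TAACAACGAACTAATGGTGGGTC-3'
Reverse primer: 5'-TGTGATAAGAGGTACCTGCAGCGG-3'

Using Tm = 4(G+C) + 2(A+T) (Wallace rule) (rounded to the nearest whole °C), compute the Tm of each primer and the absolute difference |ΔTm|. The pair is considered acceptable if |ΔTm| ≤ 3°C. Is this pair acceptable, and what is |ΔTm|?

|ΔTm| = 8°C; the pair is not acceptable.

Forward: A=8 T=5 G=6 C=4 → Tm = 2·13 + 4·10 = 66°C.
Reverse: A=6 T=5 G=9 C=4 → Tm = 2·11 + 4·13 = 74°C.
|ΔTm| = |66 − 74| = 8°C, > 3°C.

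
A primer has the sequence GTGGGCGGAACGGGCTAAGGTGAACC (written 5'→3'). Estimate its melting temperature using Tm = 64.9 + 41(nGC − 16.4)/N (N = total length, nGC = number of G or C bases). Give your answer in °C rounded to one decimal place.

Base counts: A=6, T=3, G=12, C=5; G+C = 17, N = 26.
Tm = 64.9 + 41·(17 − 16.4)/26 = 64.9 + 24.60/26 = 65.8°C.

65.8°C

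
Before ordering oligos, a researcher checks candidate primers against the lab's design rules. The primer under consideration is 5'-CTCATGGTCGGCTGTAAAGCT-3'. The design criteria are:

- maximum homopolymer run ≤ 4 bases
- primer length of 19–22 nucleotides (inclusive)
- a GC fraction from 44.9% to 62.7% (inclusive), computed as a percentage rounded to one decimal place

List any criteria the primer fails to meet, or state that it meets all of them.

Base counts: A=4, T=6, G=6, C=5 (length 21).
homopolymer run: longest run = 3 ✓
length: length 21 ✓
GC content: GC 11/21 = 52.4% ✓

Meets all criteria.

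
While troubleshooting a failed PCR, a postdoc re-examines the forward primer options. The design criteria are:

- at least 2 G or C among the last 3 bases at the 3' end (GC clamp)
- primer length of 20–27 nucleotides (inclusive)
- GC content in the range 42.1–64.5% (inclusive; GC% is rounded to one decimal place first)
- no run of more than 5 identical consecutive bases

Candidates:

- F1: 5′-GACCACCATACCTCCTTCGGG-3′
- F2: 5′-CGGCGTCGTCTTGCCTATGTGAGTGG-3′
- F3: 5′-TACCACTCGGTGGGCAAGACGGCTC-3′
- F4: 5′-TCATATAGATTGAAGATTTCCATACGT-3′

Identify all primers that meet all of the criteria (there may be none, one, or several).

F1 (21 nt, A=4 T=4 G=4 C=9): 3' end GGG has 3 G/C ✓; length 21 ✓; GC 13/21 = 61.9% ✓; longest run = 3 ✓ — passes.
F2 (26 nt, A=2 T=8 G=10 C=6): 3' end TGG has 2 G/C ✓; length 26 ✓; GC 16/26 = 61.5% ✓; longest run = 2 ✓ — passes.
F3 (25 nt, A=5 T=4 G=8 C=8): 3' end CTC has 2 G/C ✓; length 25 ✓; GC 16/25 = 64.0% ✓; longest run = 3 ✓ — passes.
F4 (27 nt, A=9 T=10 G=4 C=4): 3' end CGT has 2 G/C ✓; length 27 ✓; GC 8/27 = 29.6%, outside 42.1–64.5% ✗; longest run = 3 ✓ — fails.

F1, F2 and F3.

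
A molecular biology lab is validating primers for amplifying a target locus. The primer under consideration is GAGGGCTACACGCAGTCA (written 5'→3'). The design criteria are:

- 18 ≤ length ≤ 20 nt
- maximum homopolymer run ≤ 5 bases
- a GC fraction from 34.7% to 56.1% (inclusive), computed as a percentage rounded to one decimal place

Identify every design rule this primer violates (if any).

Fails: GC content.

Base counts: A=5, T=2, G=6, C=5 (length 18).
length: length 18 ✓
homopolymer run: longest run = 3 ✓
GC content: GC 11/18 = 61.1%, outside 34.7–56.1% ✗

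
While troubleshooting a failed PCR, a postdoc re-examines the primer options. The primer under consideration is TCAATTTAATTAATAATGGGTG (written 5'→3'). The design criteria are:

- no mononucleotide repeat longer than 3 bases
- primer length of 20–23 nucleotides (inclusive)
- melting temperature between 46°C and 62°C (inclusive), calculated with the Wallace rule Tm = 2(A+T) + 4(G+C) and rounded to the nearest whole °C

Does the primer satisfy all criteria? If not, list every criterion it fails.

Base counts: A=8, T=9, G=4, C=1 (length 22).
homopolymer run: longest run = 3 ✓
length: length 22 ✓
Tm: Tm = 2·17 + 4·5 = 54°C ✓

Meets all criteria.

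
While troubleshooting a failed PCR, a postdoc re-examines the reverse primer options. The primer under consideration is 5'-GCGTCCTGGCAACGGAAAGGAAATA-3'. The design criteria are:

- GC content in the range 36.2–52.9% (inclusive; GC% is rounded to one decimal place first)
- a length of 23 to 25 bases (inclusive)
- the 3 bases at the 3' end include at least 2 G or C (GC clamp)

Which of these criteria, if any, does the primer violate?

Fails: GC clamp.

Base counts: A=9, T=3, G=8, C=5 (length 25).
GC content: GC 13/25 = 52.0% ✓
length: length 25 ✓
GC clamp: 3' end ATA has 0 G/C, need ≥2 ✗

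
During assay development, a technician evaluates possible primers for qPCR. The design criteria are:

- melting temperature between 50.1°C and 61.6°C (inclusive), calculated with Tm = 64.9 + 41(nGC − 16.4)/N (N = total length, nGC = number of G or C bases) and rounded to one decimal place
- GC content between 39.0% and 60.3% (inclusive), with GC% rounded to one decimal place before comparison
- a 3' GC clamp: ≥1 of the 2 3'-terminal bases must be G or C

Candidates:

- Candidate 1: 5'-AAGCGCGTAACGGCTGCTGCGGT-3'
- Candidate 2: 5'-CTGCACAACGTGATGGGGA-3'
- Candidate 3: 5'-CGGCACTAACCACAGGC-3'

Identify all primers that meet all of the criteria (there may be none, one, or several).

Candidate 1 (23 nt, A=4 T=4 G=9 C=6): Tm = 64.9 + 41·(15 − 16.4)/23 = 62.4°C, outside 50.1–61.6°C ✗; GC 15/23 = 65.2%, outside 39.0–60.3% ✗; 3' end GT has 1 G/C ✓ — fails.
Candidate 2 (19 nt, A=5 T=3 G=7 C=4): Tm = 64.9 + 41·(11 − 16.4)/19 = 53.2°C ✓; GC 11/19 = 57.9% ✓; 3' end GA has 1 G/C ✓ — passes.
Candidate 3 (17 nt, A=5 T=1 G=4 C=7): Tm = 64.9 + 41·(11 − 16.4)/17 = 51.9°C ✓; GC 11/17 = 64.7%, outside 39.0–60.3% ✗; 3' end GC has 2 G/C ✓ — fails.

Candidate 2 only.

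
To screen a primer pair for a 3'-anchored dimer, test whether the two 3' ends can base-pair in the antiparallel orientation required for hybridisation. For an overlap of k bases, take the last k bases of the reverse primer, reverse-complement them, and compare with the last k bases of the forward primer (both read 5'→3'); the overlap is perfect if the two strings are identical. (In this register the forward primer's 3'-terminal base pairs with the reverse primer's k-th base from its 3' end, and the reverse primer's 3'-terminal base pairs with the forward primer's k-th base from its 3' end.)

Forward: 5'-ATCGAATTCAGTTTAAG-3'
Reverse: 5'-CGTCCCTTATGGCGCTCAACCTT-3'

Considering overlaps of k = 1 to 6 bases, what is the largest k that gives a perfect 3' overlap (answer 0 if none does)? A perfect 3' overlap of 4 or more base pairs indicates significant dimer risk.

Last 6 bases (5'→3') — forward …TTTAAG, reverse …AACCTT.
Reverse complement of the reverse primer's last 6 bases: AAGGTT; its first k bases are the reverse complement of the reverse primer's last k bases, so a perfect k-base overlap needs the forward primer's last k bases to equal them.
Comparing (forward last k vs required): k=1: G vs A ✗; k=2: AG vs AA ✗; k=3: AAG vs AAG ✓; k=4: TAAG vs AAGG ✗; k=5: TTAAG vs AAGGT ✗; k=6: TTTAAG vs AAGGTT ✗.
Only k = 3 is perfect, so the longest perfect 3' overlap is 3.

Longest perfect overlap: 3 complementary base pairs; below the dimer-risk threshold (threshold 4).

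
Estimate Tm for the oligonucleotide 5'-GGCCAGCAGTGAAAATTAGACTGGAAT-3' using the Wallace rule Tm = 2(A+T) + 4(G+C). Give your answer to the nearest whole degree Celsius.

Base counts: A=10, T=5, G=8, C=4 (length 27).
Tm = 2·(10+5) + 4·(8+4) = 2·15 + 4·12 = 30 + 48 = 78°C.

78°C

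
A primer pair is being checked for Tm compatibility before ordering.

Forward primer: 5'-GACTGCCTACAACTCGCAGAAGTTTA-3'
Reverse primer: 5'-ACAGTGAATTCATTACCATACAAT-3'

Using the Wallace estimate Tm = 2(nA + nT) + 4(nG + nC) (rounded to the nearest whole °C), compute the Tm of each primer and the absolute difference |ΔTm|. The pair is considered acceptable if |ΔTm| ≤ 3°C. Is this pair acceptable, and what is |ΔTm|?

|ΔTm| = 14°C; the pair is not acceptable.

Forward: A=8 T=6 G=5 C=7 → Tm = 2·14 + 4·12 = 76°C.
Reverse: A=10 T=7 G=2 C=5 → Tm = 2·17 + 4·7 = 62°C.
|ΔTm| = |76 − 62| = 14°C, > 3°C.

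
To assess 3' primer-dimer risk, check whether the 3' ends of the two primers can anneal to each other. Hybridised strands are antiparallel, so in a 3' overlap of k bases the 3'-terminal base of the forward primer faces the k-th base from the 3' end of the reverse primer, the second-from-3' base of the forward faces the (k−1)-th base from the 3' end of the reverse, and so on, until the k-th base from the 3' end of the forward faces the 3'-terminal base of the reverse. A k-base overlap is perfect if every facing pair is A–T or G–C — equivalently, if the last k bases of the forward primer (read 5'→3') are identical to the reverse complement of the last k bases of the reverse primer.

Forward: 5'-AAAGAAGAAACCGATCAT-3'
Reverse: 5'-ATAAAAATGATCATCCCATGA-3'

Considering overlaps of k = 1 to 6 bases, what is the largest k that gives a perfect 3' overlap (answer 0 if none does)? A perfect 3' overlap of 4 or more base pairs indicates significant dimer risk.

Longest perfect overlap: 4 complementary base pairs; significant dimer risk (threshold 4).

Last 6 bases (5'→3') — forward …GATCAT, reverse …CCATGA.
Reverse complement of the reverse primer's last 6 bases: TCATGG; its first k bases are the reverse complement of the reverse primer's last k bases, so a perfect k-base overlap needs the forward primer's last k bases to equal them.
Comparing (forward last k vs required): k=1: T vs T ✓; k=2: AT vs TC ✗; k=3: CAT vs TCA ✗; k=4: TCAT vs TCAT ✓; k=5: ATCAT vs TCATG ✗; k=6: GATCAT vs TCATGG ✗.
Perfect overlaps at k = 1, 4; the largest is 4.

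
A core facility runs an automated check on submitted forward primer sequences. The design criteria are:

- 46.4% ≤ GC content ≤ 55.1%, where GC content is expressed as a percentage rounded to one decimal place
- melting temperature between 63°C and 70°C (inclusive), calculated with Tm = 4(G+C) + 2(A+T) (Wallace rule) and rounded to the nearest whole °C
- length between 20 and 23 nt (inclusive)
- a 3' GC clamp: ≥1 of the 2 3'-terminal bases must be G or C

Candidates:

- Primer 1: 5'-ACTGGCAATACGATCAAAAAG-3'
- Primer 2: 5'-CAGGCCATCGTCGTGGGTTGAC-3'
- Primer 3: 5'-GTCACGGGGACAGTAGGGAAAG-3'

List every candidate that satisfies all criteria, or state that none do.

Primer 1 (21 nt, A=10 T=3 G=4 C=4): GC 8/21 = 38.1%, outside 46.4–55.1% ✗; Tm = 2·13 + 4·8 = 58°C, outside 63–70°C ✗; length 21 ✓; 3' end AG has 1 G/C ✓ — fails.
Primer 2 (22 nt, A=3 T=5 G=8 C=6): GC 14/22 = 63.6%, outside 46.4–55.1% ✗; Tm = 2·8 + 4·14 = 72°C, outside 63–70°C ✗; length 22 ✓; 3' end AC has 1 G/C ✓ — fails.
Primer 3 (22 nt, A=7 T=2 G=10 C=3): GC 13/22 = 59.1%, outside 46.4–55.1% ✗; Tm = 2·9 + 4·13 = 70°C ✓; length 22 ✓; 3' end AG has 1 G/C ✓ — fails.

None of the candidates satisfy all criteria.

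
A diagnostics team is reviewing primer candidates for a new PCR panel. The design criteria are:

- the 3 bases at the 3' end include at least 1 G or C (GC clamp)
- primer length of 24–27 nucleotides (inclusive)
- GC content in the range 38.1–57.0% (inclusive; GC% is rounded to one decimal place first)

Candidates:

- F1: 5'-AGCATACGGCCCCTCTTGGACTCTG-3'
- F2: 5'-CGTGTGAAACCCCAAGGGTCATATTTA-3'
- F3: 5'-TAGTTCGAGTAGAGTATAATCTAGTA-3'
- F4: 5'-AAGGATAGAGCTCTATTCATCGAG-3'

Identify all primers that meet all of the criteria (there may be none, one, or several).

F4 only.

F1 (25 nt, A=4 T=6 G=6 C=9): 3' end CTG has 2 G/C ✓; length 25 ✓; GC 15/25 = 60.0%, outside 38.1–57.0% ✗ — fails.
F2 (27 nt, A=8 T=7 G=6 C=6): 3' end TTA has 0 G/C, need ≥1 ✗; length 27 ✓; GC 12/27 = 44.4% ✓ — fails.
F3 (26 nt, A=9 T=9 G=6 C=2): 3' end GTA has 1 G/C ✓; length 26 ✓; GC 8/26 = 30.8%, outside 38.1–57.0% ✗ — fails.
F4 (24 nt, A=8 T=6 G=6 C=4): 3' end GAG has 2 G/C ✓; length 24 ✓; GC 10/24 = 41.7% ✓ — passes.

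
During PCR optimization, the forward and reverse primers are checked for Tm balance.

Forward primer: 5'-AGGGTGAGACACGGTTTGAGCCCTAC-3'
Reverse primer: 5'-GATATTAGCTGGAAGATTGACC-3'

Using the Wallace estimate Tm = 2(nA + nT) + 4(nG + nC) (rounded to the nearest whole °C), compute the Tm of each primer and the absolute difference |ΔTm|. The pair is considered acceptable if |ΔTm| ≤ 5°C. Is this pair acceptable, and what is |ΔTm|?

|ΔTm| = 20°C; the pair is not acceptable.

Forward: A=6 T=5 G=9 C=6 → Tm = 2·11 + 4·15 = 82°C.
Reverse: A=7 T=6 G=6 C=3 → Tm = 2·13 + 4·9 = 62°C.
|ΔTm| = |82 − 62| = 20°C, > 5°C.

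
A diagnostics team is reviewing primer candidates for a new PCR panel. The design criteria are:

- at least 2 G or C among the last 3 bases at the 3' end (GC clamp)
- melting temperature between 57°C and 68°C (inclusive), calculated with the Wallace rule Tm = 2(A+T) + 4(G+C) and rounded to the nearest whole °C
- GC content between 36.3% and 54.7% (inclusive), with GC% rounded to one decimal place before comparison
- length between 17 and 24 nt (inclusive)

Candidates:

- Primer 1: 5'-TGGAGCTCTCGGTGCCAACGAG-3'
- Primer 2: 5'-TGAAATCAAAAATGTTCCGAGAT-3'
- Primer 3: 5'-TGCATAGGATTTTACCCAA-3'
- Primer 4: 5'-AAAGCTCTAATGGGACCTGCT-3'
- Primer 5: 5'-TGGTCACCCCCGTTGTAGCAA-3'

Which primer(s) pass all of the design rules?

Primer 1 (22 nt, A=4 T=4 G=8 C=6): 3' end GAG has 2 G/C ✓; Tm = 2·8 + 4·14 = 72°C, outside 57–68°C ✗; GC 14/22 = 63.6%, outside 36.3–54.7% ✗; length 22 ✓ — fails.
Primer 2 (23 nt, A=10 T=6 G=4 C=3): 3' end GAT has 1 G/C, need ≥2 ✗; Tm = 2·16 + 4·7 = 60°C ✓; GC 7/23 = 30.4%, outside 36.3–54.7% ✗; length 23 ✓ — fails.
Primer 3 (19 nt, A=6 T=6 G=3 C=4): 3' end CAA has 1 G/C, need ≥2 ✗; Tm = 2·12 + 4·7 = 52°C, outside 57–68°C ✗; GC 7/19 = 36.8% ✓; length 19 ✓ — fails.
Primer 4 (21 nt, A=6 T=5 G=5 C=5): 3' end GCT has 2 G/C ✓; Tm = 2·11 + 4·10 = 62°C ✓; GC 10/21 = 47.6% ✓; length 21 ✓ — passes.
Primer 5 (21 nt, A=4 T=5 G=5 C=7): 3' end CAA has 1 G/C, need ≥2 ✗; Tm = 2·9 + 4·12 = 66°C ✓; GC 12/21 = 57.1%, outside 36.3–54.7% ✗; length 21 ✓ — fails.

Primer 4 only.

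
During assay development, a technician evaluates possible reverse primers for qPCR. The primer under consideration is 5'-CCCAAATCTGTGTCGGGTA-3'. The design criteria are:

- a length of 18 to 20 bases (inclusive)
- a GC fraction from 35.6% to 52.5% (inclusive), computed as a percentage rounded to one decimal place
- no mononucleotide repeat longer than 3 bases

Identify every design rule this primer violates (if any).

Base counts: A=4, T=5, G=5, C=5 (length 19).
length: length 19 ✓
GC content: GC 10/19 = 52.6%, outside 35.6–52.5% ✗
homopolymer run: longest run = 3 ✓

Fails: GC content.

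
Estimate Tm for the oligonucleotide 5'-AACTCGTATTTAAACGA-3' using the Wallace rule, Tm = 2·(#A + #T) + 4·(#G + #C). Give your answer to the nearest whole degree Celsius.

Base counts: A=7, T=5, G=2, C=3 (length 17).
Tm = 2·(7+5) + 4·(2+3) = 2·12 + 4·5 = 24 + 20 = 44°C.

44°C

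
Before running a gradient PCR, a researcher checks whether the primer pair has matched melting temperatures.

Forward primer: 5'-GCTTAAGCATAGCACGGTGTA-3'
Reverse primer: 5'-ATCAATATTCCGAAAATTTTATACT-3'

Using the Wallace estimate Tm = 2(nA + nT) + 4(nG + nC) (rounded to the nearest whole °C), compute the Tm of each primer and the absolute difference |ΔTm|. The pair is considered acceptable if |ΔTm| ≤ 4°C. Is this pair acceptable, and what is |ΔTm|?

|ΔTm| = 2°C; the pair is acceptable.

Forward: A=6 T=5 G=6 C=4 → Tm = 2·11 + 4·10 = 62°C.
Reverse: A=10 T=10 G=1 C=4 → Tm = 2·20 + 4·5 = 60°C.
|ΔTm| = |62 − 60| = 2°C, ≤ 4°C.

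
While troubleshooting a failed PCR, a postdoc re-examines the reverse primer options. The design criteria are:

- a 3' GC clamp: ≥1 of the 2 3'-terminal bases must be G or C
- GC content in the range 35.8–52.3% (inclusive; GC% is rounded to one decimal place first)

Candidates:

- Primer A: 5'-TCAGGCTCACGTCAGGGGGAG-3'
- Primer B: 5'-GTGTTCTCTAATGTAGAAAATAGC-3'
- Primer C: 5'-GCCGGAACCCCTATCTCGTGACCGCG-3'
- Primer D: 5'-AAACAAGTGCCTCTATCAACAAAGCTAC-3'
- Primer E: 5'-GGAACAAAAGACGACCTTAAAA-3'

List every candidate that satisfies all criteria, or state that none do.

Primer A (21 nt, A=4 T=3 G=9 C=5): 3' end AG has 1 G/C ✓; GC 14/21 = 66.7%, outside 35.8–52.3% ✗ — fails.
Primer B (24 nt, A=8 T=8 G=5 C=3): 3' end GC has 2 G/C ✓; GC 8/24 = 33.3%, outside 35.8–52.3% ✗ — fails.
Primer C (26 nt, A=4 T=4 G=7 C=11): 3' end CG has 2 G/C ✓; GC 18/26 = 69.2%, outside 35.8–52.3% ✗ — fails.
Primer D (28 nt, A=12 T=5 G=3 C=8): 3' end AC has 1 G/C ✓; GC 11/28 = 39.3% ✓ — passes.
Primer E (22 nt, A=12 T=2 G=4 C=4): 3' end AA has 0 G/C, need ≥1 ✗; GC 8/22 = 36.4% ✓ — fails.

Primer D only.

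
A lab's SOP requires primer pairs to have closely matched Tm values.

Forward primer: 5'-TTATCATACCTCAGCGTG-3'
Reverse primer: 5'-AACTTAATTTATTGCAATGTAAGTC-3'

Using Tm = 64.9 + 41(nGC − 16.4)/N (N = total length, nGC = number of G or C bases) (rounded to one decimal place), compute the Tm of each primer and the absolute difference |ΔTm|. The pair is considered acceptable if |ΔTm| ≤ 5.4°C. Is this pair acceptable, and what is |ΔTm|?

Forward: G+C = 8, N = 18 → Tm = 64.9 + 41·(8 − 16.4)/18 = 45.8°C.
Reverse: G+C = 6, N = 25 → Tm = 64.9 + 41·(6 − 16.4)/25 = 47.8°C.
|ΔTm| = |45.8 − 47.8| = 2.0°C, ≤ 5.4°C.

|ΔTm| = 2.0°C; the pair is acceptable.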